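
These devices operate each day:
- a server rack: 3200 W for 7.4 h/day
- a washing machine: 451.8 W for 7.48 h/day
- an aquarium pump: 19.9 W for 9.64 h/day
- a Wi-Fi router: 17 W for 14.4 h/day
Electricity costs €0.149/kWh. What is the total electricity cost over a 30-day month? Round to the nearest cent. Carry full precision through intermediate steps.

€122.91

server rack: 3200 W × 7.4 h × 30 d = 710,400 Wh = 710.4 kWh
washing machine: 451.8 W × 7.48 h × 30 d = 101,384 Wh = 101.4 kWh
aquarium pump: 19.9 W × 9.64 h × 30 d = 5,755 Wh = 5.755 kWh
Wi-Fi router: 17 W × 14.4 h × 30 d = 7,344 Wh = 7.344 kWh
Total energy = 710.4 + 101.4 + 5.755 + 7.344 = 824.9 kWh
Cost = 824.9 kWh × €0.149 = €122.91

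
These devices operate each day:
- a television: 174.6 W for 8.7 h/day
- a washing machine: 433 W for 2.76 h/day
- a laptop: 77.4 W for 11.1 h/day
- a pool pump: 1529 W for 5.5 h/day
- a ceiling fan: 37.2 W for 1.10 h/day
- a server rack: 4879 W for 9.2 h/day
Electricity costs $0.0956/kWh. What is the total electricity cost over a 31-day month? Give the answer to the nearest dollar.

$169

television: 174.6 W × 8.7 h × 31 d = 47,090 Wh = 47.09 kWh
washing machine: 433 W × 2.76 h × 31 d = 37,047 Wh = 37.05 kWh
laptop: 77.4 W × 11.1 h × 31 d = 26,633 Wh = 26.63 kWh
pool pump: 1529 W × 5.5 h × 31 d = 260,694 Wh = 260.7 kWh
ceiling fan: 37.2 W × 1.10 h × 31 d = 1,269 Wh = 1.269 kWh
server rack: 4879 W × 9.2 h × 31 d = 1,391,491 Wh = 1,391 kWh
Total energy = 47.09 + 37.05 + 26.63 + 260.7 + 1.269 + 1,391 = 1,764 kWh
Cost = 1,764 kWh × $0.0956 = $168.66 ≈ $169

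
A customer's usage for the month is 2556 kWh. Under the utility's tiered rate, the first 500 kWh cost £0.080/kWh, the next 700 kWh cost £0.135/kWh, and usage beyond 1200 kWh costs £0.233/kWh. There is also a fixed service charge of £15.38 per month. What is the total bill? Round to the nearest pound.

First 500 kWh × £0.080 = £40.00
Next 700 kWh × £0.135 = £94.50
Remaining 1356 kWh × £0.233 = £315.95
Energy charge = £450.45; + service £15.38 = £465.83 ≈ £466

£466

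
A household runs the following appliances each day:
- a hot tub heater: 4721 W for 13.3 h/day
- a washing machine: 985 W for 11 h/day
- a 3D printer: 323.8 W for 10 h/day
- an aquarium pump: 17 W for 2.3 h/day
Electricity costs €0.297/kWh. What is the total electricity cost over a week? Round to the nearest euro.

€160

hot tub heater: 4721 W × 13.3 h × 7 d = 439,525 Wh = 439.5 kWh
washing machine: 985 W × 11 h × 7 d = 75,845 Wh = 75.84 kWh
3D printer: 323.8 W × 10 h × 7 d = 22,666 Wh = 22.67 kWh
aquarium pump: 17 W × 2.3 h × 7 d = 274 Wh = 0.2737 kWh
Total energy = 439.5 + 75.84 + 22.67 + 0.2737 = 538.3 kWh
Cost = 538.3 kWh × €0.297 = €159.88 ≈ €160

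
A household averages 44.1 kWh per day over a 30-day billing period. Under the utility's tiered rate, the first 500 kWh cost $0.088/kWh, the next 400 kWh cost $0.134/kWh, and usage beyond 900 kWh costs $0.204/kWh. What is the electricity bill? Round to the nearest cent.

$183.89

Usage = 44.1 kWh/day × 30 days = 1323 kWh
First 500 kWh × $0.088 = $44.00
Next 400 kWh × $0.134 = $53.60
Remaining 423 kWh × $0.204 = $86.29
Total = $183.89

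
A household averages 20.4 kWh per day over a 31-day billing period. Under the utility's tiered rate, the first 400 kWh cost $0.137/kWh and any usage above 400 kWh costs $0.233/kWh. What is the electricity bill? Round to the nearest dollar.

Usage = 20.4 kWh/day × 31 days = 632.4 kWh
First 400 kWh × $0.137 = $54.80
Remaining 232.4 kWh × $0.233 = $54.15
Total = $108.95 ≈ $109

$109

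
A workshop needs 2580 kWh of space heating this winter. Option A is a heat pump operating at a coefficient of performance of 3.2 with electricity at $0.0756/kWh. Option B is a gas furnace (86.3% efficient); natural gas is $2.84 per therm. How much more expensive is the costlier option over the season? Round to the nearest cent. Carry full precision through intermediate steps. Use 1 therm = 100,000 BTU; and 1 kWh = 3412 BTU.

Heat load = 2580 kWh × 3412 = 8,802,960 BTU
Gas: input = 8,802,960 / 0.863 = 10,200,417 BTU = 102 therm → 102 × $2.84 = $289.69
Heat pump: 8,802,960 BTU / 3412 = 2,580 kWh heat; / 3.2 = 806.2 kWh in → × $0.0756 = $60.95
Difference = |$289.69 − $60.95| = $228.74

$228.74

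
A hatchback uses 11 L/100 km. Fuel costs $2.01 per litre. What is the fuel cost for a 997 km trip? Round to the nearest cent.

$220.44

Fuel = 11 L/100 km × 997 km / 100 = 109.7 L
Cost = 109.7 L × $2.01/L = $220.44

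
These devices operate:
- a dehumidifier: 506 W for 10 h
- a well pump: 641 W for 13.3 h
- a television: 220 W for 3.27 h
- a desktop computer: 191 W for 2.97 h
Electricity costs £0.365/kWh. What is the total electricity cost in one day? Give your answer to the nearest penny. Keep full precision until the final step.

£5.43

dehumidifier: 506 W × 10 h = 5,060 Wh = 5.06 kWh
well pump: 641 W × 13.3 h = 8,525 Wh = 8.525 kWh
television: 220 W × 3.27 h = 719 Wh = 0.7194 kWh
desktop computer: 191 W × 2.97 h = 567 Wh = 0.5673 kWh
Total energy = 5.06 + 8.525 + 0.7194 + 0.5673 = 14.87 kWh
Cost = 14.87 kWh × £0.365 = £5.43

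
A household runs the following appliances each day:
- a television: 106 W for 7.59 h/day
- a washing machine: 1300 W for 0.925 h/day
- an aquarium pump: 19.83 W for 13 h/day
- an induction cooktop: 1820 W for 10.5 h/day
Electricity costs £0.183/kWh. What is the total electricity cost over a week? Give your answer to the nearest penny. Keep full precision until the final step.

television: 106 W × 7.59 h × 7 d = 5,632 Wh = 5.632 kWh
washing machine: 1300 W × 0.925 h × 7 d = 8,418 Wh = 8.418 kWh
aquarium pump: 19.83 W × 13 h × 7 d = 1,805 Wh = 1.805 kWh
induction cooktop: 1820 W × 10.5 h × 7 d = 133,770 Wh = 133.8 kWh
Total energy = 5.632 + 8.418 + 1.805 + 133.8 = 149.6 kWh
Cost = 149.6 kWh × £0.183 = £27.38

£27.38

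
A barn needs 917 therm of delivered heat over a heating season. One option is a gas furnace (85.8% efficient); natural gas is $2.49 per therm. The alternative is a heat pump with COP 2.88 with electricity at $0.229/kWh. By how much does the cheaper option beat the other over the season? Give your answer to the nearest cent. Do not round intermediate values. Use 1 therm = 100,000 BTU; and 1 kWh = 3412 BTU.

$524.23

Heat load = 917 therm × 100,000 = 91,700,000 BTU
Gas: input = 91,700,000 / 0.858 = 106,876,457 BTU = 1,069 therm → 1,069 × $2.49 = $2,661.22
Heat pump: 91,700,000 BTU / 3412 = 26,880 kWh heat; / 2.88 = 9,332 kWh in → × $0.229 = $2,136.99
Difference = |$2,661.22 − $2,136.99| = $524.23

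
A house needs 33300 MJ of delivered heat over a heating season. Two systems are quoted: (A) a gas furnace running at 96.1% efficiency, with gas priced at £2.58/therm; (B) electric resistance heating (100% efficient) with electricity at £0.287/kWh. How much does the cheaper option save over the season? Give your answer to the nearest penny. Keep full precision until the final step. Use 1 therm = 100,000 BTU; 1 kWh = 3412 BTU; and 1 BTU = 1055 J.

Heat load = 33300 MJ = 33,300,000,000 J / 1055 = 31,563,981 BTU
Gas: input = 31,563,981 / 0.961 = 32,844,933 BTU = 328.4 therm → 328.4 × £2.58 = £847.40
Electric: 31,563,981 BTU / 3412 = 9,251 kWh → × £0.287 = £2,655.00
Difference = |£847.40 − £2,655.00| = £1,807.60

£1807.60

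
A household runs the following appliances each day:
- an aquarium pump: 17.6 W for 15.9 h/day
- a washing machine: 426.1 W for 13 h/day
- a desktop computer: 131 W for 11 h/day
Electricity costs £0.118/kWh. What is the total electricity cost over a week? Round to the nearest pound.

£6

aquarium pump: 17.6 W × 15.9 h × 7 d = 1,959 Wh = 1.959 kWh
washing machine: 426.1 W × 13 h × 7 d = 38,775 Wh = 38.78 kWh
desktop computer: 131 W × 11 h × 7 d = 10,087 Wh = 10.09 kWh
Total energy = 1.959 + 38.78 + 10.09 = 50.82 kWh
Cost = 50.82 kWh × £0.118 = £6.00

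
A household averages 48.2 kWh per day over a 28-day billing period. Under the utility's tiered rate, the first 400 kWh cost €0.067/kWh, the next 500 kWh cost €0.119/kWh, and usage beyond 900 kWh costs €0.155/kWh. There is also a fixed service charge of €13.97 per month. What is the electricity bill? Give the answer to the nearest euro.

€170

Usage = 48.2 kWh/day × 28 days = 1349.6 kWh
First 400 kWh × €0.067 = €26.80
Next 500 kWh × €0.119 = €59.50
Remaining 449.6 kWh × €0.155 = €69.69
Energy charge = €155.99; + service €13.97 = €169.96 ≈ €170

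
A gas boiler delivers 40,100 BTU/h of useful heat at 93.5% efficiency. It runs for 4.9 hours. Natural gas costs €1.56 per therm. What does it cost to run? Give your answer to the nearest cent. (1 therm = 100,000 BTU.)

€3.28

Heat delivered = 40,100 BTU/h × 4.9 h = 196,490 BTU
Gas input = 196,490 / 0.935 = 210,150 BTU
= 210,150 / 100,000 = 2.101 therm
Cost = 2.101 × €1.56/therm = €3.28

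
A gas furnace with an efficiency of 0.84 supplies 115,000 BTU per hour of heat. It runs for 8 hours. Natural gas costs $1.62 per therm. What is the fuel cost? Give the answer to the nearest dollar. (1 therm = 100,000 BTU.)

Heat delivered = 115,000 BTU/h × 8 h = 920,000 BTU
Gas input = 920,000 / 0.84 = 1,095,238 BTU
= 1,095,238 / 100,000 = 10.95 therm
Cost = 10.95 × $1.62/therm = $17.74 ≈ $18

$18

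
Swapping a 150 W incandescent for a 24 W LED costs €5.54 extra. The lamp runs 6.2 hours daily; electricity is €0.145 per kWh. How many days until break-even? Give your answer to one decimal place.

48.9 days

Power saved = 150 − 24 = 126 W
Daily energy saved = 126 W × 6.2 h = 781.2 Wh = 0.7812 kWh
Daily savings = 0.7812 × €0.145 = €0.1133
Payback = €5.54 / €0.1133 per day = 48.91 days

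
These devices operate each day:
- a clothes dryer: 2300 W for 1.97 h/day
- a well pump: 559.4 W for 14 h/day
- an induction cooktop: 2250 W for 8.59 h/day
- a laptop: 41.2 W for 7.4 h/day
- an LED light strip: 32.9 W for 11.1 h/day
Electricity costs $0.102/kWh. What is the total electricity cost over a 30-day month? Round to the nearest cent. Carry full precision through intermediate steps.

clothes dryer: 2300 W × 1.97 h × 30 d = 135,930 Wh = 135.9 kWh
well pump: 559.4 W × 14 h × 30 d = 234,948 Wh = 234.9 kWh
induction cooktop: 2250 W × 8.59 h × 30 d = 579,825 Wh = 579.8 kWh
laptop: 41.2 W × 7.4 h × 30 d = 9,146 Wh = 9.146 kWh
LED light strip: 32.9 W × 11.1 h × 30 d = 10,956 Wh = 10.96 kWh
Total energy = 135.9 + 234.9 + 579.8 + 9.146 + 10.96 = 970.8 kWh
Cost = 970.8 kWh × $0.102 = $99.02

$99.02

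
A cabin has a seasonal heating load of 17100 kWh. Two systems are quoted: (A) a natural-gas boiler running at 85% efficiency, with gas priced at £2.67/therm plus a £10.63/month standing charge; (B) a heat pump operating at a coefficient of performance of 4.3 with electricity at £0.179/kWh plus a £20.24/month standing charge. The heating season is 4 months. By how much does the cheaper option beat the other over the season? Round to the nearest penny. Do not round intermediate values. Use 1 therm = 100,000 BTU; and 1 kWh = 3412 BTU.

Heat load = 17100 kWh × 3412 = 58,345,200 BTU
Gas: input = 58,345,200 / 0.85 = 68,641,412 BTU = 686.4 therm → 686.4 × £2.67 = £1,832.73; + 4 × £10.63 standing = £1,875.25
Heat pump: 58,345,200 BTU / 3412 = 17,100 kWh heat; / 4.3 = 3,977 kWh in → × £0.179 = £711.84; + 4 × £20.24 standing = £792.80
Difference = |£1,875.25 − £792.80| = £1,082.45

£1082.45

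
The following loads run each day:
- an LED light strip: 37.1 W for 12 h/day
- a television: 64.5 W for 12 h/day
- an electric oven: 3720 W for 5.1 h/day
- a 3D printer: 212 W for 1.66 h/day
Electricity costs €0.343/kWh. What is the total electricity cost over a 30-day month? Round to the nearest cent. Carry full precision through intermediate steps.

LED light strip: 37.1 W × 12 h × 30 d = 13,356 Wh = 13.36 kWh
television: 64.5 W × 12 h × 30 d = 23,220 Wh = 23.22 kWh
electric oven: 3720 W × 5.1 h × 30 d = 569,160 Wh = 569.2 kWh
3D printer: 212 W × 1.66 h × 30 d = 10,558 Wh = 10.56 kWh
Total energy = 13.36 + 23.22 + 569.2 + 10.56 = 616.3 kWh
Cost = 616.3 kWh × €0.343 = €211.39

€211.39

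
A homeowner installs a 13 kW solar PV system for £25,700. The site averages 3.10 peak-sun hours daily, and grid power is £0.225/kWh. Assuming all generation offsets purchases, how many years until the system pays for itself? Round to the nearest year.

8 years

Daily generation = 13 kW × 3.10 h = 40.3 kWh
Annual generation = 40.3 × 365 = 14710 kWh
Annual savings = 14710 × £0.225 = £3,309.64
Payback = £25,700 / £3,309.64 = 7.77 years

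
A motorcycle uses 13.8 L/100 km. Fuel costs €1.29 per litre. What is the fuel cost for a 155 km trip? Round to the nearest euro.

€28

Fuel = 13.8 L/100 km × 155 km / 100 = 21.39 L
Cost = 21.39 L × €1.29/L = €27.59 ≈ €28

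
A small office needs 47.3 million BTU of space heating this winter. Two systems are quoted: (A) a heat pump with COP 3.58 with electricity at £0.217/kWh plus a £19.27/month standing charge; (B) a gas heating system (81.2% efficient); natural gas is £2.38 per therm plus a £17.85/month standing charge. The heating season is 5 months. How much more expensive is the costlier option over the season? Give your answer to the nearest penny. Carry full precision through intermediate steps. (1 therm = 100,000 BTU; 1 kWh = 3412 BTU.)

£538.99

Heat load = 47.3 × 10⁶ BTU = 47,300,000 BTU
Gas: input = 47,300,000 / 0.812 = 58,251,232 BTU = 582.5 therm → 582.5 × £2.38 = £1,386.38; + 5 × £17.85 standing = £1,475.63
Heat pump: 47,300,000 BTU / 3412 = 13,860 kWh heat; / 3.58 = 3,872 kWh in → × £0.217 = £840.29; + 5 × £19.27 standing = £936.64
Difference = |£1,475.63 − £936.64| = £538.99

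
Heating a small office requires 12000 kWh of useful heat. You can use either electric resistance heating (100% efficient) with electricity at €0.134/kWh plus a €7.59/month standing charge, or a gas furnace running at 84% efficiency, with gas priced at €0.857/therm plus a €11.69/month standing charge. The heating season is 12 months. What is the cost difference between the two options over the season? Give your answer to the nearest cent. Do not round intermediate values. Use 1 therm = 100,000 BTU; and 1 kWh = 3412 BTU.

Heat load = 12000 kWh × 3412 = 40,944,000 BTU
Gas: input = 40,944,000 / 0.840 = 48,742,857 BTU = 487.4 therm → 487.4 × €0.857 = €417.73; + 12 × €11.69 standing = €558.01
Electric: 40,944,000 BTU / 3412 = 12,000 kWh → × €0.134 = €1,608.00; + 12 × €7.59 standing = €1,699.08
Difference = |€558.01 − €1,699.08| = €1,141.07

€1141.07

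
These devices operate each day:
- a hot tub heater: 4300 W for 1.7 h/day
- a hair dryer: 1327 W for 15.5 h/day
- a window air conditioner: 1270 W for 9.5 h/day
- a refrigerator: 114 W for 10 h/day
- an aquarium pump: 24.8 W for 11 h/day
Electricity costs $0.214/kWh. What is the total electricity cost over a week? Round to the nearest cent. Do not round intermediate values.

$61.95

hot tub heater: 4300 W × 1.7 h × 7 d = 51,170 Wh = 51.17 kWh
hair dryer: 1327 W × 15.5 h × 7 d = 143,980 Wh = 144 kWh
window air conditioner: 1270 W × 9.5 h × 7 d = 84,455 Wh = 84.45 kWh
refrigerator: 114 W × 10 h × 7 d = 7,980 Wh = 7.98 kWh
aquarium pump: 24.8 W × 11 h × 7 d = 1,910 Wh = 1.91 kWh
Total energy = 51.17 + 144 + 84.45 + 7.98 + 1.91 = 289.5 kWh
Cost = 289.5 kWh × $0.214 = $61.95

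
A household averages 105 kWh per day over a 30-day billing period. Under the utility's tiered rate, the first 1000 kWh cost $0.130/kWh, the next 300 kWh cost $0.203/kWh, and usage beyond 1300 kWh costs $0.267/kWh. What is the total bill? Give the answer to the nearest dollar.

$685

Usage = 105 kWh/day × 30 days = 3150 kWh
First 1000 kWh × $0.130 = $130.00
Next 300 kWh × $0.203 = $60.90
Remaining 1850 kWh × $0.267 = $493.95
Total = $684.85 ≈ $685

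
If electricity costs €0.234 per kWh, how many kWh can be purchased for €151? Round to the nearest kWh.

€151 / €0.234 per kWh = 645.3 kWh

645 kWh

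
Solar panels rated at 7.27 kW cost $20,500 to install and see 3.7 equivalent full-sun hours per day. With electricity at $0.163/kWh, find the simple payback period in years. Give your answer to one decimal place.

Daily generation = 7.27 kW × 3.7 h = 26.9 kWh
Annual generation = 26.9 × 365 = 9818.1 kWh
Annual savings = 9818.1 × $0.163 = $1,600.36
Payback = $20,500 / $1,600.36 = 12.8 years

12.8 years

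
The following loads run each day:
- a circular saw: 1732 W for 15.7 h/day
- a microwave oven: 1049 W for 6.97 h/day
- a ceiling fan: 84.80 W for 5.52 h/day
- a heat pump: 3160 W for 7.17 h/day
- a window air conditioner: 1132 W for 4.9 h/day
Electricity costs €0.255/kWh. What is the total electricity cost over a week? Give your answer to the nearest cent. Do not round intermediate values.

circular saw: 1732 W × 15.7 h × 7 d = 190,347 Wh = 190.3 kWh
microwave oven: 1049 W × 6.97 h × 7 d = 51,181 Wh = 51.18 kWh
ceiling fan: 84.80 W × 5.52 h × 7 d = 3,277 Wh = 3.277 kWh
heat pump: 3160 W × 7.17 h × 7 d = 158,600 Wh = 158.6 kWh
window air conditioner: 1132 W × 4.9 h × 7 d = 38,828 Wh = 38.83 kWh
Total energy = 190.3 + 51.18 + 3.277 + 158.6 + 38.83 = 442.2 kWh
Cost = 442.2 kWh × €0.255 = €112.77

€112.77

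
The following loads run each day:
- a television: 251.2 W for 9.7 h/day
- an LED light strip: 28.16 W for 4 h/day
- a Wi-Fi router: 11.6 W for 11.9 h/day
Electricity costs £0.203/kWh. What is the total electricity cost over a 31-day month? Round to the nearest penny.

television: 251.2 W × 9.7 h × 31 d = 75,536 Wh = 75.54 kWh
LED light strip: 28.16 W × 4 h × 31 d = 3,492 Wh = 3.492 kWh
Wi-Fi router: 11.6 W × 11.9 h × 31 d = 4,279 Wh = 4.279 kWh
Total energy = 75.54 + 3.492 + 4.279 = 83.31 kWh
Cost = 83.31 kWh × £0.203 = £16.91

£16.91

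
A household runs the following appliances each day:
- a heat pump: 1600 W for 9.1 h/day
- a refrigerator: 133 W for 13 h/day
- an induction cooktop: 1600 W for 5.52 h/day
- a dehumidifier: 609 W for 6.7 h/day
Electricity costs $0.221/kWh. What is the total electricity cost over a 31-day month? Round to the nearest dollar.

heat pump: 1600 W × 9.1 h × 31 d = 451,360 Wh = 451.4 kWh
refrigerator: 133 W × 13 h × 31 d = 53,599 Wh = 53.6 kWh
induction cooktop: 1600 W × 5.52 h × 31 d = 273,792 Wh = 273.8 kWh
dehumidifier: 609 W × 6.7 h × 31 d = 126,489 Wh = 126.5 kWh
Total energy = 451.4 + 53.6 + 273.8 + 126.5 = 905.2 kWh
Cost = 905.2 kWh × $0.221 = $200.06 ≈ $200

$200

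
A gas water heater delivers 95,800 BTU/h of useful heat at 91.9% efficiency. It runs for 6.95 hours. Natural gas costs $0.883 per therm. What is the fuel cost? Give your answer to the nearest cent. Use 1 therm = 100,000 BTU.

$6.40

Heat delivered = 95,800 BTU/h × 6.95 h = 665,810 BTU
Gas input = 665,810 / 0.919 = 724,494 BTU
= 724,494 / 100,000 = 7.245 therm
Cost = 7.245 × $0.883/therm = $6.40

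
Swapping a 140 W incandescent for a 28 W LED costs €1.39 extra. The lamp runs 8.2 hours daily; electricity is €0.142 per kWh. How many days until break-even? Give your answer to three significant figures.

Power saved = 140 − 28 = 112 W
Daily energy saved = 112 W × 8.2 h = 918.4 Wh = 0.9184 kWh
Daily savings = 0.9184 × €0.142 = €0.1304
Payback = €1.39 / €0.1304 per day = 10.66 days

10.7 days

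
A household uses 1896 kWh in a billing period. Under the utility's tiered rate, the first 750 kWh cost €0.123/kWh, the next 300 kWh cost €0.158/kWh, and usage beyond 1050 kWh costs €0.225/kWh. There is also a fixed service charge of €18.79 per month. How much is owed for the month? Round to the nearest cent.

€348.79

First 750 kWh × €0.123 = €92.25
Next 300 kWh × €0.158 = €47.40
Remaining 846 kWh × €0.225 = €190.35
Energy charge = €330.00; + service €18.79 = €348.79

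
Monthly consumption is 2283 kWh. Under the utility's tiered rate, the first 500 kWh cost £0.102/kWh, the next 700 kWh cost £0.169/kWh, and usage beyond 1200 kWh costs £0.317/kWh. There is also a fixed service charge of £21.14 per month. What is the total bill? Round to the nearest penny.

£533.75

First 500 kWh × £0.102 = £51.00
Next 700 kWh × £0.169 = £118.30
Remaining 1083 kWh × £0.317 = £343.31
Energy charge = £512.61; + service £21.14 = £533.75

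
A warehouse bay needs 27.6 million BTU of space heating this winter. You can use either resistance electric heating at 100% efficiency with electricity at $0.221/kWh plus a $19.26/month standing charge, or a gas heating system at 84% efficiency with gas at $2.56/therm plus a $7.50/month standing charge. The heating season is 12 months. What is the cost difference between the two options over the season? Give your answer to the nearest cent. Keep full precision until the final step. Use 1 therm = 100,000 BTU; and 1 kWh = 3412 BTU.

$1087.67

Heat load = 27.6 × 10⁶ BTU = 27,600,000 BTU
Gas: input = 27,600,000 / 0.84 = 32,857,143 BTU = 328.6 therm → 328.6 × $2.56 = $841.14; + 12 × $7.50 standing = $931.14
Electric: 27,600,000 BTU / 3412 = 8,089 kWh → × $0.221 = $1,787.69; + 12 × $19.26 standing = $2,018.81
Difference = |$931.14 − $2,018.81| = $1,087.67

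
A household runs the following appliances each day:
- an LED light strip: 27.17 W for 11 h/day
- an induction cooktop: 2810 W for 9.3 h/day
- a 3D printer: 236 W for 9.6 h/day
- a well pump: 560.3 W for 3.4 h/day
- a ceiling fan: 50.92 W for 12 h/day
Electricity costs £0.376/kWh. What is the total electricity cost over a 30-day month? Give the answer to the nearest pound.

LED light strip: 27.17 W × 11 h × 30 d = 8,966 Wh = 8.966 kWh
induction cooktop: 2810 W × 9.3 h × 30 d = 783,990 Wh = 784 kWh
3D printer: 236 W × 9.6 h × 30 d = 67,968 Wh = 67.97 kWh
well pump: 560.3 W × 3.4 h × 30 d = 57,151 Wh = 57.15 kWh
ceiling fan: 50.92 W × 12 h × 30 d = 18,331 Wh = 18.33 kWh
Total energy = 8.966 + 784 + 67.97 + 57.15 + 18.33 = 936.4 kWh
Cost = 936.4 kWh × £0.376 = £352.09 ≈ £352

£352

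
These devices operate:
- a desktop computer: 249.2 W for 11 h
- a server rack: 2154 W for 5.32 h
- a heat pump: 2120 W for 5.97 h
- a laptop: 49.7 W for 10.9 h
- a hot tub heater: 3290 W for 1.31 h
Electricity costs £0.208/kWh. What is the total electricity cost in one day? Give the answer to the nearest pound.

£7

desktop computer: 249.2 W × 11 h = 2,741 Wh = 2.741 kWh
server rack: 2154 W × 5.32 h = 11,459 Wh = 11.46 kWh
heat pump: 2120 W × 5.97 h = 12,656 Wh = 12.66 kWh
laptop: 49.7 W × 10.9 h = 542 Wh = 0.5417 kWh
hot tub heater: 3290 W × 1.31 h = 4,310 Wh = 4.31 kWh
Total energy = 2.741 + 11.46 + 12.66 + 0.5417 + 4.31 = 31.71 kWh
Cost = 31.71 kWh × £0.208 = £6.60 ≈ £7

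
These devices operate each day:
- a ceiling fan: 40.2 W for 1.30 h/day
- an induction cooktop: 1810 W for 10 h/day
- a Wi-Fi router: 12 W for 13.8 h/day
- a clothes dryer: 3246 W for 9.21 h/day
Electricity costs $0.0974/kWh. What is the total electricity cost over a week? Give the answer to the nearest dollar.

$33

ceiling fan: 40.2 W × 1.30 h × 7 d = 366 Wh = 0.3658 kWh
induction cooktop: 1810 W × 10 h × 7 d = 126,700 Wh = 126.7 kWh
Wi-Fi router: 12 W × 13.8 h × 7 d = 1,159 Wh = 1.159 kWh
clothes dryer: 3246 W × 9.21 h × 7 d = 209,270 Wh = 209.3 kWh
Total energy = 0.3658 + 126.7 + 1.159 + 209.3 = 337.5 kWh
Cost = 337.5 kWh × $0.0974 = $32.87 ≈ $33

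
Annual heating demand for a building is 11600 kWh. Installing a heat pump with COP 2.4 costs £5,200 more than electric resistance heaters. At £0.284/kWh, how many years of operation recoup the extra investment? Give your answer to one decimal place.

Resistance: 11600 kWh × £0.284 = £3,294.40/yr
Heat pump: 11600 / 2.4 = 4833 kWh in → × £0.284 = £1,372.67/yr
Annual savings = £1,921.73
Payback = £5,200 / £1,921.73 = 2.71 years

2.7 years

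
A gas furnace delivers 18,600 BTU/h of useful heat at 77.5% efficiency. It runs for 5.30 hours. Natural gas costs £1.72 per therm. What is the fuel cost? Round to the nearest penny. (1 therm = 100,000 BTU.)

£2.19

Heat delivered = 18,600 BTU/h × 5.30 h = 98,580 BTU
Gas input = 98,580 / 0.775 = 127,200 BTU
= 127,200 / 100,000 = 1.272 therm
Cost = 1.272 × £1.72/therm = £2.19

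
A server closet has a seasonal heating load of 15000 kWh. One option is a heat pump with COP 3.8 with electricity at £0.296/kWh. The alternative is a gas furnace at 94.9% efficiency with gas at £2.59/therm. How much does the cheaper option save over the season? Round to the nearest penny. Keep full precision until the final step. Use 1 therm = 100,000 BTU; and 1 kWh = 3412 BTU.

Heat load = 15000 kWh × 3412 = 51,180,000 BTU
Gas: input = 51,180,000 / 0.949 = 53,930,453 BTU = 539.3 therm → 539.3 × £2.59 = £1,396.80
Heat pump: 51,180,000 BTU / 3412 = 15,000 kWh heat; / 3.8 = 3,947 kWh in → × £0.296 = £1,168.42
Difference = |£1,396.80 − £1,168.42| = £228.38

£228.38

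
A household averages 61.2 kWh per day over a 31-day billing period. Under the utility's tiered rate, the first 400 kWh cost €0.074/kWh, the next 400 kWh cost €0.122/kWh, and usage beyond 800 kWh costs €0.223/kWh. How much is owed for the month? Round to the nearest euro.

€323

Usage = 61.2 kWh/day × 31 days = 1897.2 kWh
First 400 kWh × €0.074 = €29.60
Next 400 kWh × €0.122 = €48.80
Remaining 1097.2 kWh × €0.223 = €244.68
Total = €323.08 ≈ €323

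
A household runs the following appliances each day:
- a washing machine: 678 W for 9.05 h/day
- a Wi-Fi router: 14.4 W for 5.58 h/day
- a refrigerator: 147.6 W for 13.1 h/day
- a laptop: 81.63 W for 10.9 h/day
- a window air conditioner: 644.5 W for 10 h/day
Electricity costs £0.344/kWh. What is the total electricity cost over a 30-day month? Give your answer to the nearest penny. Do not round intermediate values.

washing machine: 678 W × 9.05 h × 30 d = 184,077 Wh = 184.1 kWh
Wi-Fi router: 14.4 W × 5.58 h × 30 d = 2,411 Wh = 2.411 kWh
refrigerator: 147.6 W × 13.1 h × 30 d = 58,007 Wh = 58.01 kWh
laptop: 81.63 W × 10.9 h × 30 d = 26,693 Wh = 26.69 kWh
window air conditioner: 644.5 W × 10 h × 30 d = 193,350 Wh = 193.3 kWh
Total energy = 184.1 + 2.411 + 58.01 + 26.69 + 193.3 = 464.5 kWh
Cost = 464.5 kWh × £0.344 = £159.80

£159.80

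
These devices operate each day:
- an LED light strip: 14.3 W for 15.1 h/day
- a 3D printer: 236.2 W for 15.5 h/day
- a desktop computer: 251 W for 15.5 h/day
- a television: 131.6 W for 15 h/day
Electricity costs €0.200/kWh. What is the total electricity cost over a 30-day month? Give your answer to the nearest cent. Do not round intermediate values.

LED light strip: 14.3 W × 15.1 h × 30 d = 6,478 Wh = 6.478 kWh
3D printer: 236.2 W × 15.5 h × 30 d = 109,833 Wh = 109.8 kWh
desktop computer: 251 W × 15.5 h × 30 d = 116,715 Wh = 116.7 kWh
television: 131.6 W × 15 h × 30 d = 59,220 Wh = 59.22 kWh
Total energy = 6.478 + 109.8 + 116.7 + 59.22 = 292.2 kWh
Cost = 292.2 kWh × €0.200 = €58.45

€58.45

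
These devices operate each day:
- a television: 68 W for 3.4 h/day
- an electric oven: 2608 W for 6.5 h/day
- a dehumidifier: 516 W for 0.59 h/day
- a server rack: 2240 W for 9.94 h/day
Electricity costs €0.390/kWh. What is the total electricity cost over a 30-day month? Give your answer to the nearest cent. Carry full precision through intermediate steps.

€465.11

television: 68 W × 3.4 h × 30 d = 6,936 Wh = 6.936 kWh
electric oven: 2608 W × 6.5 h × 30 d = 508,560 Wh = 508.6 kWh
dehumidifier: 516 W × 0.59 h × 30 d = 9,133 Wh = 9.133 kWh
server rack: 2240 W × 9.94 h × 30 d = 667,968 Wh = 668 kWh
Total energy = 6.936 + 508.6 + 9.133 + 668 = 1,193 kWh
Cost = 1,193 kWh × €0.390 = €465.11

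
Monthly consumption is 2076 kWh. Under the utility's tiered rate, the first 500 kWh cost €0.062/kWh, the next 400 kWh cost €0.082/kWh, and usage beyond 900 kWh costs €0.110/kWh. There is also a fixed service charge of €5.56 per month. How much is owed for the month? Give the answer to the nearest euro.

First 500 kWh × €0.062 = €31.00
Next 400 kWh × €0.082 = €32.80
Remaining 1176 kWh × €0.110 = €129.36
Energy charge = €193.16; + service €5.56 = €198.72 ≈ €199

€199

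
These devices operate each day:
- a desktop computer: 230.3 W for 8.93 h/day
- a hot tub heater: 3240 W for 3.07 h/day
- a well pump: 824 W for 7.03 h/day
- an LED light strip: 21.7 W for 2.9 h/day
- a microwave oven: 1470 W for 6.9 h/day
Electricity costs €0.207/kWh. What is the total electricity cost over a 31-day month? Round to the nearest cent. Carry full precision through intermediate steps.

desktop computer: 230.3 W × 8.93 h × 31 d = 63,754 Wh = 63.75 kWh
hot tub heater: 3240 W × 3.07 h × 31 d = 308,351 Wh = 308.4 kWh
well pump: 824 W × 7.03 h × 31 d = 179,574 Wh = 179.6 kWh
LED light strip: 21.7 W × 2.9 h × 31 d = 1,951 Wh = 1.951 kWh
microwave oven: 1470 W × 6.9 h × 31 d = 314,433 Wh = 314.4 kWh
Total energy = 63.75 + 308.4 + 179.6 + 1.951 + 314.4 = 868.1 kWh
Cost = 868.1 kWh × €0.207 = €179.69

€179.69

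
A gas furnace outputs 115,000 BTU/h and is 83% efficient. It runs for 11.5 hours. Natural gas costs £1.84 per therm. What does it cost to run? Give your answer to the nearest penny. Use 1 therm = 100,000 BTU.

Heat delivered = 115,000 BTU/h × 11.5 h = 1,322,500 BTU
Gas input = 1,322,500 / 0.830 = 1,593,373 BTU
= 1,593,373 / 100,000 = 15.93 therm
Cost = 15.93 × £1.84/therm = £29.32

£29.32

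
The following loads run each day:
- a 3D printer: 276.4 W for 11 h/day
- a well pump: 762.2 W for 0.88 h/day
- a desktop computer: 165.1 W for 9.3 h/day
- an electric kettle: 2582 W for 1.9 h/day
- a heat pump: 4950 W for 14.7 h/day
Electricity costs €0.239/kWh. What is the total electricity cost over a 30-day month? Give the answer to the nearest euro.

3D printer: 276.4 W × 11 h × 30 d = 91,212 Wh = 91.21 kWh
well pump: 762.2 W × 0.88 h × 30 d = 20,122 Wh = 20.12 kWh
desktop computer: 165.1 W × 9.3 h × 30 d = 46,063 Wh = 46.06 kWh
electric kettle: 2582 W × 1.9 h × 30 d = 147,174 Wh = 147.2 kWh
heat pump: 4950 W × 14.7 h × 30 d = 2,182,950 Wh = 2,183 kWh
Total energy = 91.21 + 20.12 + 46.06 + 147.2 + 2,183 = 2,488 kWh
Cost = 2,488 kWh × €0.239 = €594.52 ≈ €595

€595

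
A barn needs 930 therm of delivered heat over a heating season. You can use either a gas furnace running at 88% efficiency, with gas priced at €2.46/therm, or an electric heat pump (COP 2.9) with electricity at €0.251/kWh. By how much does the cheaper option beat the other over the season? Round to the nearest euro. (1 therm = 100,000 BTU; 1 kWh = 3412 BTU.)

Heat load = 930 therm × 100,000 = 93,000,000 BTU
Gas: input = 93,000,000 / 0.88 = 105,681,818 BTU = 1,057 therm → 1,057 × €2.46 = €2,599.77
Heat pump: 93,000,000 BTU / 3412 = 27,260 kWh heat; / 2.9 = 9,399 kWh in → × €0.251 = €2,359.12
Difference = |€2,599.77 − €2,359.12| = €240.65 ≈ €241

€241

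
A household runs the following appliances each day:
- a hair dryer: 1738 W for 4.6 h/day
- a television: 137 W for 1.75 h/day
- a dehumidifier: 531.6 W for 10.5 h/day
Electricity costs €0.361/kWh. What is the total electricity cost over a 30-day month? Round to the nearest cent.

hair dryer: 1738 W × 4.6 h × 30 d = 239,844 Wh = 239.8 kWh
television: 137 W × 1.75 h × 30 d = 7,192 Wh = 7.192 kWh
dehumidifier: 531.6 W × 10.5 h × 30 d = 167,454 Wh = 167.5 kWh
Total energy = 239.8 + 7.192 + 167.5 = 414.5 kWh
Cost = 414.5 kWh × €0.361 = €149.63

€149.63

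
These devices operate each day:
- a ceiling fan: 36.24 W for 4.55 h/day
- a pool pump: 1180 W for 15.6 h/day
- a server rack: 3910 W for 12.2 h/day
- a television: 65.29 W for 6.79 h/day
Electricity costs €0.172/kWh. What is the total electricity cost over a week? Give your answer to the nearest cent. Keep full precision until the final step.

ceiling fan: 36.24 W × 4.55 h × 7 d = 1,154 Wh = 1.154 kWh
pool pump: 1180 W × 15.6 h × 7 d = 128,856 Wh = 128.9 kWh
server rack: 3910 W × 12.2 h × 7 d = 333,914 Wh = 333.9 kWh
television: 65.29 W × 6.79 h × 7 d = 3,103 Wh = 3.103 kWh
Total energy = 1.154 + 128.9 + 333.9 + 3.103 = 467 kWh
Cost = 467 kWh × €0.172 = €80.33

€80.33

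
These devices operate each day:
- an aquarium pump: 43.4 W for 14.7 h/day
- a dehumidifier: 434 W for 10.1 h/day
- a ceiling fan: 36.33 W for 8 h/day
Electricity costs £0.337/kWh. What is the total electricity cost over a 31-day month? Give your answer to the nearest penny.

aquarium pump: 43.4 W × 14.7 h × 31 d = 19,777 Wh = 19.78 kWh
dehumidifier: 434 W × 10.1 h × 31 d = 135,885 Wh = 135.9 kWh
ceiling fan: 36.33 W × 8 h × 31 d = 9,010 Wh = 9.01 kWh
Total energy = 19.78 + 135.9 + 9.01 = 164.7 kWh
Cost = 164.7 kWh × £0.337 = £55.49

£55.49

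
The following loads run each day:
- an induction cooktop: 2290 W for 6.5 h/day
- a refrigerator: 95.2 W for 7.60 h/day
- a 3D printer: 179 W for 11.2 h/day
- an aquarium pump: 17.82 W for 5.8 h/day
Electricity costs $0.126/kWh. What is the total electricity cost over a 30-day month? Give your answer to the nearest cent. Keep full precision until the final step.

$66.97

induction cooktop: 2290 W × 6.5 h × 30 d = 446,550 Wh = 446.6 kWh
refrigerator: 95.2 W × 7.60 h × 30 d = 21,706 Wh = 21.71 kWh
3D printer: 179 W × 11.2 h × 30 d = 60,144 Wh = 60.14 kWh
aquarium pump: 17.82 W × 5.8 h × 30 d = 3,101 Wh = 3.101 kWh
Total energy = 446.6 + 21.71 + 60.14 + 3.101 = 531.5 kWh
Cost = 531.5 kWh × $0.126 = $66.97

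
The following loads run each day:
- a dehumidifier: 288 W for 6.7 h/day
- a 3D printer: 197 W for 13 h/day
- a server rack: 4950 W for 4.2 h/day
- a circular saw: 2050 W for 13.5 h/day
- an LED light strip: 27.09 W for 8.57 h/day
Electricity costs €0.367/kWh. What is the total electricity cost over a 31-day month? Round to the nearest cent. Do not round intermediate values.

€605.12

dehumidifier: 288 W × 6.7 h × 31 d = 59,818 Wh = 59.82 kWh
3D printer: 197 W × 13 h × 31 d = 79,391 Wh = 79.39 kWh
server rack: 4950 W × 4.2 h × 31 d = 644,490 Wh = 644.5 kWh
circular saw: 2050 W × 13.5 h × 31 d = 857,925 Wh = 857.9 kWh
LED light strip: 27.09 W × 8.57 h × 31 d = 7,197 Wh = 7.197 kWh
Total energy = 59.82 + 79.39 + 644.5 + 857.9 + 7.197 = 1,649 kWh
Cost = 1,649 kWh × €0.367 = €605.12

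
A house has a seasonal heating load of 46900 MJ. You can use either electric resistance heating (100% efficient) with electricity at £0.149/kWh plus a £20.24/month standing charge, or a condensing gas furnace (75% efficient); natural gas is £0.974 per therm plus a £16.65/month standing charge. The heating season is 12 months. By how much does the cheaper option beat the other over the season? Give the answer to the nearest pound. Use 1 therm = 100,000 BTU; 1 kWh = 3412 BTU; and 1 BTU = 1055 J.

Heat load = 46900 MJ = 46,900,000,000 J / 1055 = 44,454,976 BTU
Gas: input = 44,454,976 / 0.75 = 59,273,302 BTU = 592.7 therm → 592.7 × £0.974 = £577.32; + 12 × £16.65 standing = £777.12
Electric: 44,454,976 BTU / 3412 = 13,030 kWh → × £0.149 = £1,941.32; + 12 × £20.24 standing = £2,184.20
Difference = |£777.12 − £2,184.20| = £1,407.08 ≈ £1407

£1407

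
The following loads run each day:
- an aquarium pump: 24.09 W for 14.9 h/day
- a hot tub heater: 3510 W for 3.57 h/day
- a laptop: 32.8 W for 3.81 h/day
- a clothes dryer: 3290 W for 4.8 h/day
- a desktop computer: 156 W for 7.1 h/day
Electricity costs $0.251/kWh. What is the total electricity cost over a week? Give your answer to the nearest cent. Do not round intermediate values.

$52.56

aquarium pump: 24.09 W × 14.9 h × 7 d = 2,513 Wh = 2.513 kWh
hot tub heater: 3510 W × 3.57 h × 7 d = 87,715 Wh = 87.71 kWh
laptop: 32.8 W × 3.81 h × 7 d = 875 Wh = 0.8748 kWh
clothes dryer: 3290 W × 4.8 h × 7 d = 110,544 Wh = 110.5 kWh
desktop computer: 156 W × 7.1 h × 7 d = 7,753 Wh = 7.753 kWh
Total energy = 2.513 + 87.71 + 0.8748 + 110.5 + 7.753 = 209.4 kWh
Cost = 209.4 kWh × $0.251 = $52.56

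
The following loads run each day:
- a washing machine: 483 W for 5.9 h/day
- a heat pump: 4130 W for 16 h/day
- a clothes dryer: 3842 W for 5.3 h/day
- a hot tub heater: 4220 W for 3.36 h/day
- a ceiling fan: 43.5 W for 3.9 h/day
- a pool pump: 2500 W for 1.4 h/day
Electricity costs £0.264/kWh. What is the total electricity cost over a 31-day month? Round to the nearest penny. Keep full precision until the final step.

£876.84

washing machine: 483 W × 5.9 h × 31 d = 88,341 Wh = 88.34 kWh
heat pump: 4130 W × 16 h × 31 d = 2,048,480 Wh = 2,048 kWh
clothes dryer: 3842 W × 5.3 h × 31 d = 631,241 Wh = 631.2 kWh
hot tub heater: 4220 W × 3.36 h × 31 d = 439,555 Wh = 439.6 kWh
ceiling fan: 43.5 W × 3.9 h × 31 d = 5,259 Wh = 5.259 kWh
pool pump: 2500 W × 1.4 h × 31 d = 108,500 Wh = 108.5 kWh
Total energy = 88.34 + 2,048 + 631.2 + 439.6 + 5.259 + 108.5 = 3,321 kWh
Cost = 3,321 kWh × £0.264 = £876.84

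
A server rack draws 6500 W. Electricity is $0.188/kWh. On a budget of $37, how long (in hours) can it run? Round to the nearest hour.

30 h

Energy budget = $37 / $0.188 per kWh = 196.8 kWh = 196,809 Wh
Runtime = 196,809 Wh / 6500 W = 30.28 h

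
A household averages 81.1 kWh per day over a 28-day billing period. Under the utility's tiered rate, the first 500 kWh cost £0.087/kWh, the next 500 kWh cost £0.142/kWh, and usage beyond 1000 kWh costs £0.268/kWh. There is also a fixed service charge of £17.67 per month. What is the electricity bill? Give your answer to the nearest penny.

Usage = 81.1 kWh/day × 28 days = 2270.8 kWh
First 500 kWh × £0.087 = £43.50
Next 500 kWh × £0.142 = £71.00
Remaining 1270.8 kWh × £0.268 = £340.57
Energy charge = £455.07; + service £17.67 = £472.74

£472.74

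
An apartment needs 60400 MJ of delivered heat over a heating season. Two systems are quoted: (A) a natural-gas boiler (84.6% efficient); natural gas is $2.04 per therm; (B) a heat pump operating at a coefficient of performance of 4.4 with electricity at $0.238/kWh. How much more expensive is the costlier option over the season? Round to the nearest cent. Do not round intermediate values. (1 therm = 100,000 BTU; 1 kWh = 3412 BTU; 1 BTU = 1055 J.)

Heat load = 60400 MJ = 60,400,000,000 J / 1055 = 57,251,185 BTU
Gas: input = 57,251,185 / 0.846 = 67,672,795 BTU = 676.7 therm → 676.7 × $2.04 = $1,380.53
Heat pump: 57,251,185 BTU / 3412 = 16,780 kWh heat; / 4.4 = 3,813 kWh in → × $0.238 = $907.61
Difference = |$1,380.53 − $907.61| = $472.91

$472.91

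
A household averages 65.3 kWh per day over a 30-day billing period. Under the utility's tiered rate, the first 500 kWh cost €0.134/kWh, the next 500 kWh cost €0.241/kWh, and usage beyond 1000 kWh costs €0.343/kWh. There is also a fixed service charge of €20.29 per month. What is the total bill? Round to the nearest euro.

€537

Usage = 65.3 kWh/day × 30 days = 1959 kWh
First 500 kWh × €0.134 = €67.00
Next 500 kWh × €0.241 = €120.50
Remaining 959 kWh × €0.343 = €328.94
Energy charge = €516.44; + service €20.29 = €536.73 ≈ €537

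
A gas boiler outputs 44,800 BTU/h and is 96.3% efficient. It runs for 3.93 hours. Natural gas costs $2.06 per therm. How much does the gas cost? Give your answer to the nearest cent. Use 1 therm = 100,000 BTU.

Heat delivered = 44,800 BTU/h × 3.93 h = 176,064 BTU
Gas input = 176,064 / 0.963 = 182,829 BTU
= 182,829 / 100,000 = 1.828 therm
Cost = 1.828 × $2.06/therm = $3.77

$3.77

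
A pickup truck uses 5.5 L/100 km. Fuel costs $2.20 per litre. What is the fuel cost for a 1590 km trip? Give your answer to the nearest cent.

Fuel = 5.5 L/100 km × 1590 km / 100 = 87.45 L
Cost = 87.45 L × $2.20/L = $192.39

$192.39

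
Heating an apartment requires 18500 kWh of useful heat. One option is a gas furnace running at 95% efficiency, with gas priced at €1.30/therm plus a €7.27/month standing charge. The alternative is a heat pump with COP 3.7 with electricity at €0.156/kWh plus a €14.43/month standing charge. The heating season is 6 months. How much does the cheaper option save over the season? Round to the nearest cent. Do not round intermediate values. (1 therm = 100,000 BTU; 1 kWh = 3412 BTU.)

Heat load = 18500 kWh × 3412 = 63,122,000 BTU
Gas: input = 63,122,000 / 0.95 = 66,444,211 BTU = 664.4 therm → 664.4 × €1.30 = €863.77; + 6 × €7.27 standing = €907.39
Heat pump: 63,122,000 BTU / 3412 = 18,500 kWh heat; / 3.7 = 5,000 kWh in → × €0.156 = €780.00; + 6 × €14.43 standing = €866.58
Difference = |€907.39 − €866.58| = €40.81

€40.81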